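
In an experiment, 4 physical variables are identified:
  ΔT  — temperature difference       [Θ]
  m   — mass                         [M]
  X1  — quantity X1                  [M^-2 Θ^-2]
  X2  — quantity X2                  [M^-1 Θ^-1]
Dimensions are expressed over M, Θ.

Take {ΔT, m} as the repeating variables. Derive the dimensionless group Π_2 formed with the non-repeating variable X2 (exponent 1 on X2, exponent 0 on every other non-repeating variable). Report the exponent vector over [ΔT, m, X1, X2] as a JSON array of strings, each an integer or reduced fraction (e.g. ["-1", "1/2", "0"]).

Exponent matrix [M,Θ] × [ΔT,m,X1,X2]:
  M: [ 0  1 -2 -1]
  Θ: [ 1  0 -2 -1]
Echelon form has 2 nonzero rows (pivots: ΔT,m)
Repeat: ΔT,m; free: X1,X2
RREF:
  r0: [   1    0   -2   -1]
  r1: [   0    1   -2   -1]
Fix exponent of X2 at 1, X1 at 0; solve each RREF row for its pivot's exponent:
  r0: exp(ΔT) + (-1)·1 = 0 ⇒ exp(ΔT) = 1
  r1: exp(m) + (-1)·1 = 0 ⇒ exp(m) = 1
Π_2 = ΔT · m · X2

["1", "1", "0", "1"]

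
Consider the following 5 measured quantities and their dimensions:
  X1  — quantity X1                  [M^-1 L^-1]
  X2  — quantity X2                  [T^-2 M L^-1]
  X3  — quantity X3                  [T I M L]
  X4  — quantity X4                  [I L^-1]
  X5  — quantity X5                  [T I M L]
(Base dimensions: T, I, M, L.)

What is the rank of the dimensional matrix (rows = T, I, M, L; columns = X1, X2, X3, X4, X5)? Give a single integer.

Dimensional matrix (T×I×M×L by X1×X2×X3×X4×X5):
  T: [ 0 -2  1  0  1]
  I: [ 0  0  1  1  1]
  M: [-1  1  1  0  1]
  L: [-1 -1  1 -1  1]
RREF → pivots at {X1,X2,X3} ⇒ r = 3

3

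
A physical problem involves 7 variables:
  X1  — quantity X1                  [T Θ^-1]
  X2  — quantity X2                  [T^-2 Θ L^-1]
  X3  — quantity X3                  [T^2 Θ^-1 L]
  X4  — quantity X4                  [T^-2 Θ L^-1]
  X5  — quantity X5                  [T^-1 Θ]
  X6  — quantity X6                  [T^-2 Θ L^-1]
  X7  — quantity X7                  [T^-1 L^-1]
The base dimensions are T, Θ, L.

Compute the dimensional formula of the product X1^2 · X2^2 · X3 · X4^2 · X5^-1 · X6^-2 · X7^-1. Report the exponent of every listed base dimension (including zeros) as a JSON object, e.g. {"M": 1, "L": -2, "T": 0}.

{"T": 2, "Θ": -2, "L": 0}

Dimensional matrix (T×Θ×L by X1×X2×X3×X4×X5×X6×X7):
  T: [ 1 -2  2 -2 -1 -2 -1]
  Θ: [-1  1 -1  1  1  1  0]
  L: [ 0 -1  1 -1  0 -1 -1]
  [T]: (2)·1+(2)·-2+(1)·2+(2)·-2+(-1)·-1+(-2)·-2+(-1)·-1 = 2
  [Θ]: (2)·-1+(2)·1+(1)·-1+(2)·1+(-1)·1+(-2)·1+(-1)·0 = -2
  [L]: (2)·0+(2)·-1+(1)·1+(2)·-1+(-1)·0+(-2)·-1+(-1)·-1 = 0
⇒ T^2 Θ^-2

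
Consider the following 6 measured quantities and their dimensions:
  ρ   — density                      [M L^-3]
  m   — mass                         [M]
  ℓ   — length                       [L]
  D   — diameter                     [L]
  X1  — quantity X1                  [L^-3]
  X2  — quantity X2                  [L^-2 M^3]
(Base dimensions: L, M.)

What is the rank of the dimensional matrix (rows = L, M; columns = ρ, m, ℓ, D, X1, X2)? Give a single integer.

Dimensional matrix (L×M by ρ×m×ℓ×D×X1×X2):
  L: [-3  0  1  1 -3 -2]
  M: [ 1  1  0  0  0  3]
Row reduction gives pivot columns ρ,m; rank = 2

2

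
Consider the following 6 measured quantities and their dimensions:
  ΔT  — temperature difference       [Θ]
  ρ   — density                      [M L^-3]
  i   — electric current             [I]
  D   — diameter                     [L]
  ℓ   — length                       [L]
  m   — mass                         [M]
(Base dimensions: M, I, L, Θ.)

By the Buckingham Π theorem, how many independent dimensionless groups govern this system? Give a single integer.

2

Exponent matrix [M,I,L,Θ] × [ΔT,ρ,i,D,ℓ,m]:
  M: [ 0  1  0  0  0  1]
  I: [ 0  0  1  0  0  0]
  L: [ 0 -3  0  1  1  0]
  Θ: [ 1  0  0  0  0  0]
RREF → pivots at {ΔT,ρ,i,D} ⇒ r = 4
n=6, r=4 ⇒ 2 dimensionless groups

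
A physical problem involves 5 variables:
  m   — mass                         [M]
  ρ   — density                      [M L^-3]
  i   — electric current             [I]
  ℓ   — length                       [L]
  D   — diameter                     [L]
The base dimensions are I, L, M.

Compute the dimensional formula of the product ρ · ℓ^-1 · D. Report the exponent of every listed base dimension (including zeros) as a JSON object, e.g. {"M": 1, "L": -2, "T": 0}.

{"I": 0, "L": -3, "M": 1}

Dimensional matrix (I×L×M by m×ρ×i×ℓ×D):
  I: [ 0  0  1  0  0]
  L: [ 0 -3  0  1  1]
  M: [ 1  1  0  0  0]
  [I]: (1)·0+(-1)·0+(1)·0 = 0
  [L]: (1)·-3+(-1)·1+(1)·1 = -3
  [M]: (1)·1+(-1)·0+(1)·0 = 1
⇒ L^-3 M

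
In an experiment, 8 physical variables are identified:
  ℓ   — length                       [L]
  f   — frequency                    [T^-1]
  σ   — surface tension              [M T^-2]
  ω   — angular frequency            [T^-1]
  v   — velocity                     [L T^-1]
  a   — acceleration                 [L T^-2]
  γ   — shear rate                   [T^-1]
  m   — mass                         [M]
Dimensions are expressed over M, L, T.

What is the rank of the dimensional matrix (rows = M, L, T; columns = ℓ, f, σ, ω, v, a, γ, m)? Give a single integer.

3

Exponent matrix [M,L,T] × [ℓ,f,σ,ω,v,a,γ,m]:
  M: [ 0  0  1  0  0  0  0  1]
  L: [ 1  0  0  0  1  1  0  0]
  T: [ 0 -1 -2 -1 -1 -2 -1  0]
RREF → pivots at {ℓ,f,σ} ⇒ r = 3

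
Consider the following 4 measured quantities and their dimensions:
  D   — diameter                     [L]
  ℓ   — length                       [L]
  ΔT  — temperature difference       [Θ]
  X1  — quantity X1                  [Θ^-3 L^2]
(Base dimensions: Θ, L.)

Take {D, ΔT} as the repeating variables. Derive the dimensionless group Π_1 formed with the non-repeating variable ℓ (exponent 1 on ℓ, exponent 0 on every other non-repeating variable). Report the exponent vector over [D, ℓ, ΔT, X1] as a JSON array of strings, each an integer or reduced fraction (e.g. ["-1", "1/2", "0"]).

Write exponents as rows Θ,L / cols D,ℓ,ΔT,X1:
  Θ: [ 0  0  1 -3]
  L: [ 1  1  0  2]
RREF → pivots at {D,ΔT} ⇒ r = 2
Repeat: D,ΔT; free: ℓ,X1
RREF:
  r0: [   1    1    0    2]
  r1: [   0    0    1   -3]
Fix exponent of ℓ at 1, X1 at 0; solve each RREF row for its pivot's exponent:
  r0: exp(D) + (1)·1 = 0 ⇒ exp(D) = -1
  r1: exp(ΔT) + (0)·1 = 0 ⇒ exp(ΔT) = 0
Π_1 = D^-1 · ℓ

["-1", "1", "0", "0"]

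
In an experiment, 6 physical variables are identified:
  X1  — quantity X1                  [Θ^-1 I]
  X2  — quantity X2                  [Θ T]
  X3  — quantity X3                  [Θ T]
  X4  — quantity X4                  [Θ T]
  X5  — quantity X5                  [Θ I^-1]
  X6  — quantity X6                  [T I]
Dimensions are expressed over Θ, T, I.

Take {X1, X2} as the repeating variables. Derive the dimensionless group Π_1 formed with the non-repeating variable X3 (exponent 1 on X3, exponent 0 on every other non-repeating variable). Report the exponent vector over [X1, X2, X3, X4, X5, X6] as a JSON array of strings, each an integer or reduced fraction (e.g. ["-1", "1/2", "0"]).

["0", "-1", "1", "0", "0", "0"]

Write exponents as rows Θ,T,I / cols X1,X2,X3,X4,X5,X6:
  Θ: [-1  1  1  1  1  0]
  T: [ 0  1  1  1  0  1]
  I: [ 1  0  0  0 -1  1]
Echelon form has 2 nonzero rows (pivots: X1,X2)
Repeat: X1,X2; free: X3,X4,X5,X6
RREF:
  r0: [   1    0    0    0   -1    1]
  r1: [   0    1    1    1    0    1]
  r2: [   0    0    0    0    0    0]
Fix exponent of X3 at 1, X4 at 0, X5 at 0, X6 at 0; solve each RREF row for its pivot's exponent:
  r0: exp(X1) + (0)·1 = 0 ⇒ exp(X1) = 0
  r1: exp(X2) + (1)·1 = 0 ⇒ exp(X2) = -1
Π_1 = X2^-1 · X3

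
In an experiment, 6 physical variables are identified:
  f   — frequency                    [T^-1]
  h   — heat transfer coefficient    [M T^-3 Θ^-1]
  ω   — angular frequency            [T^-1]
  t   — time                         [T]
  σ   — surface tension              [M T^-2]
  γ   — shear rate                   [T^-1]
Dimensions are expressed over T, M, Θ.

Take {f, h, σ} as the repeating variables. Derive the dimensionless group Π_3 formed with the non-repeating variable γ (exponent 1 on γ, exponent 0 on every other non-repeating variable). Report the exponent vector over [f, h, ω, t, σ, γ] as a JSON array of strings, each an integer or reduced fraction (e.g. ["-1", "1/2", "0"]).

["-1", "0", "0", "0", "0", "1"]

Write exponents as rows T,M,Θ / cols f,h,ω,t,σ,γ:
  T: [-1 -3 -1  1 -2 -1]
  M: [ 0  1  0  0  1  0]
  Θ: [ 0 -1  0  0  0  0]
Echelon form has 3 nonzero rows (pivots: f,h,σ)
Repeat: f,h,σ; free: ω,t,γ
RREF:
  r0: [   1    0    1   -1    0    1]
  r1: [   0    1    0    0    0    0]
  r2: [   0    0    0    0    1    0]
Fix exponent of γ at 1, ω at 0, t at 0; solve each RREF row for its pivot's exponent:
  r0: exp(f) + (1)·1 = 0 ⇒ exp(f) = -1
  r1: exp(h) + (0)·1 = 0 ⇒ exp(h) = 0
  r2: exp(σ) + (0)·1 = 0 ⇒ exp(σ) = 0
Π_3 = f^-1 · γ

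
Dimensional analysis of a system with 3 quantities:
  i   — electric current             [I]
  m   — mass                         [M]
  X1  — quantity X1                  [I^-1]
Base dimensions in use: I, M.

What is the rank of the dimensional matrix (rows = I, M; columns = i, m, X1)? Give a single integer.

Write exponents as rows I,M / cols i,m,X1:
  I: [ 1  0 -1]
  M: [ 0  1  0]
Echelon form has 2 nonzero rows (pivots: i,m)

2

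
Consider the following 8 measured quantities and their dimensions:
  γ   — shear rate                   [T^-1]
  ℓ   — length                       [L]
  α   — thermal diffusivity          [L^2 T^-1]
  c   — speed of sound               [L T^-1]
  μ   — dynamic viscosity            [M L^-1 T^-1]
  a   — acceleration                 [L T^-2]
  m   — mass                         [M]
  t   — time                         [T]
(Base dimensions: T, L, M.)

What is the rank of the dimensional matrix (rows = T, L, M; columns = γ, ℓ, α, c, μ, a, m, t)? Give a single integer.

Write exponents as rows T,L,M / cols γ,ℓ,α,c,μ,a,m,t:
  T: [-1  0 -1 -1 -1 -2  0  1]
  L: [ 0  1  2  1 -1  1  0  0]
  M: [ 0  0  0  0  1  0  1  0]
Row reduction gives pivot columns γ,ℓ,μ; rank = 3

3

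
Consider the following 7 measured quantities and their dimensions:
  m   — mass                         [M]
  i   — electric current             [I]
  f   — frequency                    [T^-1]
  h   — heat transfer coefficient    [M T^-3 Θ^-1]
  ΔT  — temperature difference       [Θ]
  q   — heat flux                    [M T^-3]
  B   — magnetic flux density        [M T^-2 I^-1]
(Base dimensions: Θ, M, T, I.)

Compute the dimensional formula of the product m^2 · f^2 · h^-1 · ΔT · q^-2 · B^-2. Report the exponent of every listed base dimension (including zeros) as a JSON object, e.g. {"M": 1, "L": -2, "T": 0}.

Exponent matrix [Θ,M,T,I] × [m,i,f,h,ΔT,q,B]:
  Θ: [ 0  0  0 -1  1  0  0]
  M: [ 1  0  0  1  0  1  1]
  T: [ 0  0 -1 -3  0 -3 -2]
  I: [ 0  1  0  0  0  0 -1]
  [Θ]: (2)·0+(2)·0+(-1)·-1+(1)·1+(-2)·0+(-2)·0 = 2
  [M]: (2)·1+(2)·0+(-1)·1+(1)·0+(-2)·1+(-2)·1 = -3
  [T]: (2)·0+(2)·-1+(-1)·-3+(1)·0+(-2)·-3+(-2)·-2 = 11
  [I]: (2)·0+(2)·0+(-1)·0+(1)·0+(-2)·0+(-2)·-1 = 2
⇒ Θ^2 M^-3 T^11 I^2

{"Θ": 2, "M": -3, "T": 11, "I": 2}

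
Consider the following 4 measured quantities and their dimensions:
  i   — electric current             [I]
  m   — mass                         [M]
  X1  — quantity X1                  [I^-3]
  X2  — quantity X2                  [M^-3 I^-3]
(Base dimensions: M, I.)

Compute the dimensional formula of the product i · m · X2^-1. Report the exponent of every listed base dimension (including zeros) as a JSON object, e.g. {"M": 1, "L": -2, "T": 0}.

{"M": 4, "I": 4}

Dimensional matrix (M×I by i×m×X1×X2):
  M: [ 0  1  0 -3]
  I: [ 1  0 -3 -3]
  [M]: (1)·0+(1)·1+(-1)·-3 = 4
  [I]: (1)·1+(1)·0+(-1)·-3 = 4
⇒ M^4 I^4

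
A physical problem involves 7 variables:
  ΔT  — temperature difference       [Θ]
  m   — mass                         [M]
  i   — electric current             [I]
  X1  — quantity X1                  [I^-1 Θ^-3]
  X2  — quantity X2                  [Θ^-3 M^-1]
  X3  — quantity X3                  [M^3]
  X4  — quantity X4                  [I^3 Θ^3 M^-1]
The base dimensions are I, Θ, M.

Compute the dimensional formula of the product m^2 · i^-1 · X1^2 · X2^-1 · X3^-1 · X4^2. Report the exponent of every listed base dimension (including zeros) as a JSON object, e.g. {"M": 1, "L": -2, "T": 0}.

Exponent matrix [I,Θ,M] × [ΔT,m,i,X1,X2,X3,X4]:
  I: [ 0  0  1 -1  0  0  3]
  Θ: [ 1  0  0 -3 -3  0  3]
  M: [ 0  1  0  0 -1  3 -1]
  [I]: (2)·0+(-1)·1+(2)·-1+(-1)·0+(-1)·0+(2)·3 = 3
  [Θ]: (2)·0+(-1)·0+(2)·-3+(-1)·-3+(-1)·0+(2)·3 = 3
  [M]: (2)·1+(-1)·0+(2)·0+(-1)·-1+(-1)·3+(2)·-1 = -2
⇒ I^3 Θ^3 M^-2

{"I": 3, "Θ": 3, "M": -2}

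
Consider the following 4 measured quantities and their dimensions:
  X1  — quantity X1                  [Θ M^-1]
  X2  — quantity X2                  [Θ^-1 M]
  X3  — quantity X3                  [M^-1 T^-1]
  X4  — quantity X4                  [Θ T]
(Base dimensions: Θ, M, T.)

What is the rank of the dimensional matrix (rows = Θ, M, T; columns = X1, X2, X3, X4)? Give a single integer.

Exponent matrix [Θ,M,T] × [X1,X2,X3,X4]:
  Θ: [ 1 -1  0  1]
  M: [-1  1 -1  0]
  T: [ 0  0 -1  1]
Row reduction gives pivot columns X1,X3; rank = 2

2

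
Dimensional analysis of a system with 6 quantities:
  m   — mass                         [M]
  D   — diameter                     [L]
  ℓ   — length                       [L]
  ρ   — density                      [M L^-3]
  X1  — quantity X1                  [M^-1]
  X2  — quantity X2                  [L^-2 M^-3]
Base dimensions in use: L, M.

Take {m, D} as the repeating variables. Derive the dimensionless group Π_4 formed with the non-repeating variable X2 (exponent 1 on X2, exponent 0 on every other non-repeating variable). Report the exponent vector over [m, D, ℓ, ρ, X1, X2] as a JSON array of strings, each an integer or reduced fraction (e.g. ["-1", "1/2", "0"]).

["3", "2", "0", "0", "0", "1"]

Dimensional matrix (L×M by m×D×ℓ×ρ×X1×X2):
  L: [ 0  1  1 -3  0 -2]
  M: [ 1  0  0  1 -1 -3]
RREF → pivots at {m,D} ⇒ r = 2
Pivot set = {m,D}, free = {ℓ,ρ,X1,X2}
RREF:
  r0: [   1    0    0    1   -1   -3]
  r1: [   0    1    1   -3    0   -2]
Fix exponent of X2 at 1, ℓ at 0, ρ at 0, X1 at 0; solve each RREF row for its pivot's exponent:
  r0: exp(m) + (-3)·1 = 0 ⇒ exp(m) = 3
  r1: exp(D) + (-2)·1 = 0 ⇒ exp(D) = 2
Π_4 = m^3 · D^2 · X2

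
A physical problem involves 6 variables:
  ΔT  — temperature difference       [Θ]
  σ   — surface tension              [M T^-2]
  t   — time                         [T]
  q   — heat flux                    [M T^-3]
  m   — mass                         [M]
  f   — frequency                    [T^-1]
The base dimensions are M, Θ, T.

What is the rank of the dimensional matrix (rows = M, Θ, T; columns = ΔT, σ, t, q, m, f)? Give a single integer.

Write exponents as rows M,Θ,T / cols ΔT,σ,t,q,m,f:
  M: [ 0  1  0  1  1  0]
  Θ: [ 1  0  0  0  0  0]
  T: [ 0 -2  1 -3  0 -1]
Echelon form has 3 nonzero rows (pivots: ΔT,σ,t)

3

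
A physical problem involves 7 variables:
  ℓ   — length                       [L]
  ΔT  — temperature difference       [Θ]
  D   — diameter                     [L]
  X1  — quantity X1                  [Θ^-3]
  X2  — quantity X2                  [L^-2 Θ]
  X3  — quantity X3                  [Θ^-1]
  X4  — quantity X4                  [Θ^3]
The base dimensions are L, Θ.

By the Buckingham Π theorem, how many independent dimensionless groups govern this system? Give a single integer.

Dimensional matrix (L×Θ by ℓ×ΔT×D×X1×X2×X3×X4):
  L: [ 1  0  1  0 -2  0  0]
  Θ: [ 0  1  0 -3  1 -1  3]
Echelon form has 2 nonzero rows (pivots: ℓ,ΔT)
7 vars − rank 2 = 5 Π groups

5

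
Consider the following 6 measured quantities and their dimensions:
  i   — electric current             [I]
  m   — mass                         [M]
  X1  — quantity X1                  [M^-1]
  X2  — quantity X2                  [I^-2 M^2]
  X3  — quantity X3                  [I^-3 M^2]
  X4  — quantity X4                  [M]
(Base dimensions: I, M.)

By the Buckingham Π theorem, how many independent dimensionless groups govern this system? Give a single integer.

4

Write exponents as rows I,M / cols i,m,X1,X2,X3,X4:
  I: [ 1  0  0 -2 -3  0]
  M: [ 0  1 -1  2  2  1]
RREF → pivots at {i,m} ⇒ r = 2
Π count = n − r = 6 − 2 = 4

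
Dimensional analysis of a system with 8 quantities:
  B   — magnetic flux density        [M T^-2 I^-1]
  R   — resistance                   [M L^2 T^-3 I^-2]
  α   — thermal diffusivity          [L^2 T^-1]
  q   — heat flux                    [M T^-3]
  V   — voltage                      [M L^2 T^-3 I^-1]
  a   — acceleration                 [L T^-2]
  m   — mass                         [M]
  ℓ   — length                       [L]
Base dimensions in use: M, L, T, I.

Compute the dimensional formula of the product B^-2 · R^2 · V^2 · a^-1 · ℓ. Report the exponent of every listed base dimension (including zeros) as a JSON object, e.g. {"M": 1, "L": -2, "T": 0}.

{"M": 2, "L": 8, "T": -6, "I": -4}

Write exponents as rows M,L,T,I / cols B,R,α,q,V,a,m,ℓ:
  M: [ 1  1  0  1  1  0  1  0]
  L: [ 0  2  2  0  2  1  0  1]
  T: [-2 -3 -1 -3 -3 -2  0  0]
  I: [-1 -2  0  0 -1  0  0  0]
  [M]: (-2)·1+(2)·1+(2)·1+(-1)·0+(1)·0 = 2
  [L]: (-2)·0+(2)·2+(2)·2+(-1)·1+(1)·1 = 8
  [T]: (-2)·-2+(2)·-3+(2)·-3+(-1)·-2+(1)·0 = -6
  [I]: (-2)·-1+(2)·-2+(2)·-1+(-1)·0+(1)·0 = -4
⇒ M^2 L^8 T^-6 I^-4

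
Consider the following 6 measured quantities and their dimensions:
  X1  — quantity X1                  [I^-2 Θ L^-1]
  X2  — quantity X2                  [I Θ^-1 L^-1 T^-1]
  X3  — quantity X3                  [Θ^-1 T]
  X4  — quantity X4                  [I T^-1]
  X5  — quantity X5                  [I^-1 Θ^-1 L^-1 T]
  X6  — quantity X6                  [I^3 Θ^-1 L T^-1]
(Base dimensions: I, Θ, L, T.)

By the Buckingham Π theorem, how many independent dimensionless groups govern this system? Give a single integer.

Dimensional matrix (I×Θ×L×T by X1×X2×X3×X4×X5×X6):
  I: [-2  1  0  1 -1  3]
  Θ: [ 1 -1 -1  0 -1 -1]
  L: [-1 -1  0  0 -1  1]
  T: [ 0 -1  1 -1  1 -1]
Echelon form has 3 nonzero rows (pivots: X1,X2,X3)
Π count = n − r = 6 − 3 = 3

3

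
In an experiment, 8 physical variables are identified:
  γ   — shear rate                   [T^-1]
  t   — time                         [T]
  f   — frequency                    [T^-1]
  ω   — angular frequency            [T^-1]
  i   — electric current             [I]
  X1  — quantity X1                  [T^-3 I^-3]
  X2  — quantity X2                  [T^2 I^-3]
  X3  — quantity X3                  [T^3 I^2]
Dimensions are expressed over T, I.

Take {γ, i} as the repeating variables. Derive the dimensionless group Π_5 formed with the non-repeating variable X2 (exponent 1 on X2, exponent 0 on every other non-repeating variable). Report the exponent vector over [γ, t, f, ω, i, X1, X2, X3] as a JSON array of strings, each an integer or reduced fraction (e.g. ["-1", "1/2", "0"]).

Exponent matrix [T,I] × [γ,t,f,ω,i,X1,X2,X3]:
  T: [-1  1 -1 -1  0 -3  2  3]
  I: [ 0  0  0  0  1 -3 -3  2]
Echelon form has 2 nonzero rows (pivots: γ,i)
Pivot set = {γ,i}, free = {t,f,ω,X1,X2,X3}
RREF:
  r0: [   1   -1    1    1    0    3   -2   -3]
  r1: [   0    0    0    0    1   -3   -3    2]
Fix exponent of X2 at 1, t at 0, f at 0, ω at 0, X1 at 0, X3 at 0; solve each RREF row for its pivot's exponent:
  r0: exp(γ) + (-2)·1 = 0 ⇒ exp(γ) = 2
  r1: exp(i) + (-3)·1 = 0 ⇒ exp(i) = 3
Π_5 = γ^2 · i^3 · X2

["2", "0", "0", "0", "3", "0", "1", "0"]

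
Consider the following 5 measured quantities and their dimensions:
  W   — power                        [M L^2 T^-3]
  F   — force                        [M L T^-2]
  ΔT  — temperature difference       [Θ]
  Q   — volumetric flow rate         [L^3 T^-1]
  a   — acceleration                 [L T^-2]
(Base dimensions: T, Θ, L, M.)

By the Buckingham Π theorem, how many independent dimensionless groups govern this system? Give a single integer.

Write exponents as rows T,Θ,L,M / cols W,F,ΔT,Q,a:
  T: [-3 -2  0 -1 -2]
  Θ: [ 0  0  1  0  0]
  L: [ 2  1  0  3  1]
  M: [ 1  1  0  0  0]
RREF → pivots at {W,F,ΔT,Q} ⇒ r = 4
n=5, r=4 ⇒ 1 dimensionless group

1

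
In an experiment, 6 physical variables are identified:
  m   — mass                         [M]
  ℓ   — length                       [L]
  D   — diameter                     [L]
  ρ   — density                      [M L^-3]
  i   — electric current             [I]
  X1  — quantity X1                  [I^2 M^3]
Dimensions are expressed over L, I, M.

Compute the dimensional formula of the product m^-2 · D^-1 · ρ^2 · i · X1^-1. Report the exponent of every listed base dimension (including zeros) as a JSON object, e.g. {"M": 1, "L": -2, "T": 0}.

{"L": -7, "I": -1, "M": -3}

Write exponents as rows L,I,M / cols m,ℓ,D,ρ,i,X1:
  L: [ 0  1  1 -3  0  0]
  I: [ 0  0  0  0  1  2]
  M: [ 1  0  0  1  0  3]
  [L]: (-2)·0+(-1)·1+(2)·-3+(1)·0+(-1)·0 = -7
  [I]: (-2)·0+(-1)·0+(2)·0+(1)·1+(-1)·2 = -1
  [M]: (-2)·1+(-1)·0+(2)·1+(1)·0+(-1)·3 = -3
⇒ L^-7 I^-1 M^-3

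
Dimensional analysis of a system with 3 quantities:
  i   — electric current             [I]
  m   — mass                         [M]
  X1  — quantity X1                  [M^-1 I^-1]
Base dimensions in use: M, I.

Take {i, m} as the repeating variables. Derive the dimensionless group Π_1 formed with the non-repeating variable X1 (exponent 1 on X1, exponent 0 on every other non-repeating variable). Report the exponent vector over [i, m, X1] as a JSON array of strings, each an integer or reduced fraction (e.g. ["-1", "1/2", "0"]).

["1", "1", "1"]

Dimensional matrix (M×I by i×m×X1):
  M: [ 0  1 -1]
  I: [ 1  0 -1]
Echelon form has 2 nonzero rows (pivots: i,m)
Repeat: i,m; free: X1
RREF:
  r0: [   1    0   -1]
  r1: [   0    1   -1]
Fix exponent of X1 at 1; solve each RREF row for its pivot's exponent:
  r0: exp(i) + (-1)·1 = 0 ⇒ exp(i) = 1
  r1: exp(m) + (-1)·1 = 0 ⇒ exp(m) = 1
Π_1 = i · m · X1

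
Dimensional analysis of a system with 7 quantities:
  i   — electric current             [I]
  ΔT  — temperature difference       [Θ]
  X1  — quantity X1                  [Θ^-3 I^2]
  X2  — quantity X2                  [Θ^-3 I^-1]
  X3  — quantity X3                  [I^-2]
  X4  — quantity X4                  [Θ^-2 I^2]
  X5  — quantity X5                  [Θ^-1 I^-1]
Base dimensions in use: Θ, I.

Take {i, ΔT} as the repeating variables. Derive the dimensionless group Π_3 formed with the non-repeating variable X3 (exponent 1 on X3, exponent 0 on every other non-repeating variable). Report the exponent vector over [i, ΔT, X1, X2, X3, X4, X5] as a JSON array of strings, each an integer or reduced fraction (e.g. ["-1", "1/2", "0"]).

["2", "0", "0", "0", "1", "0", "0"]

Write exponents as rows Θ,I / cols i,ΔT,X1,X2,X3,X4,X5:
  Θ: [ 0  1 -3 -3  0 -2 -1]
  I: [ 1  0  2 -1 -2  2 -1]
RREF → pivots at {i,ΔT} ⇒ r = 2
Repeat: i,ΔT; free: X1,X2,X3,X4,X5
RREF:
  r0: [   1    0    2   -1   -2    2   -1]
  r1: [   0    1   -3   -3    0   -2   -1]
Fix exponent of X3 at 1, X1 at 0, X2 at 0, X4 at 0, X5 at 0; solve each RREF row for its pivot's exponent:
  r0: exp(i) + (-2)·1 = 0 ⇒ exp(i) = 2
  r1: exp(ΔT) + (0)·1 = 0 ⇒ exp(ΔT) = 0
Π_3 = i^2 · X3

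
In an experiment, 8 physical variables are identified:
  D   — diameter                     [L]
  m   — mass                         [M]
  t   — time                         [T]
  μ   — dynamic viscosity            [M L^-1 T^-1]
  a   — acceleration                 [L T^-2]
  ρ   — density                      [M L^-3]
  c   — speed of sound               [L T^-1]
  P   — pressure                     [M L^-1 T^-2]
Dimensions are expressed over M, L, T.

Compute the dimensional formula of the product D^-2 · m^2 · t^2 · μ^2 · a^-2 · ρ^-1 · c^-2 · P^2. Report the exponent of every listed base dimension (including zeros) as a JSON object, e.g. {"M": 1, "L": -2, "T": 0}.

Dimensional matrix (M×L×T by D×m×t×μ×a×ρ×c×P):
  M: [ 0  1  0  1  0  1  0  1]
  L: [ 1  0  0 -1  1 -3  1 -1]
  T: [ 0  0  1 -1 -2  0 -1 -2]
  [M]: (-2)·0+(2)·1+(2)·0+(2)·1+(-2)·0+(-1)·1+(-2)·0+(2)·1 = 5
  [L]: (-2)·1+(2)·0+(2)·0+(2)·-1+(-2)·1+(-1)·-3+(-2)·1+(2)·-1 = -7
  [T]: (-2)·0+(2)·0+(2)·1+(2)·-1+(-2)·-2+(-1)·0+(-2)·-1+(2)·-2 = 2
⇒ M^5 L^-7 T^2

{"M": 5, "L": -7, "T": 2}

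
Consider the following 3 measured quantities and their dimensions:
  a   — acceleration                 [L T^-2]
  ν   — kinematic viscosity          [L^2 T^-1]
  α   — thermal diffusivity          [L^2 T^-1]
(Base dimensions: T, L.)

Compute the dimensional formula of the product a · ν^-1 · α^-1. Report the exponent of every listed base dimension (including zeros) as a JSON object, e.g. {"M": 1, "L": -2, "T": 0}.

{"T": 0, "L": -3}

Dimensional matrix (T×L by a×ν×α):
  T: [-2 -1 -1]
  L: [ 1  2  2]
  [T]: (1)·-2+(-1)·-1+(-1)·-1 = 0
  [L]: (1)·1+(-1)·2+(-1)·2 = -3
⇒ L^-3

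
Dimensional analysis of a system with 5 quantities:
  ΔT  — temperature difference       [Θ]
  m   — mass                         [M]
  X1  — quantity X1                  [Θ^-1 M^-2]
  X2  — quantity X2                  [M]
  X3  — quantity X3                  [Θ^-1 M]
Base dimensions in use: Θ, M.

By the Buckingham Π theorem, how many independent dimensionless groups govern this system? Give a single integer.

Exponent matrix [Θ,M] × [ΔT,m,X1,X2,X3]:
  Θ: [ 1  0 -1  0 -1]
  M: [ 0  1 -2  1  1]
Echelon form has 2 nonzero rows (pivots: ΔT,m)
5 vars − rank 2 = 3 Π groups

3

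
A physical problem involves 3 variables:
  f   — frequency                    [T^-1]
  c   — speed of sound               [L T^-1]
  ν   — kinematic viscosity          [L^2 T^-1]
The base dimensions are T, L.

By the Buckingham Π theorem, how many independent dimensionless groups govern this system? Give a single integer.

Exponent matrix [T,L] × [f,c,ν]:
  T: [-1 -1 -1]
  L: [ 0  1  2]
Row reduction gives pivot columns f,c; rank = 2
n=3, r=2 ⇒ 1 dimensionless group

1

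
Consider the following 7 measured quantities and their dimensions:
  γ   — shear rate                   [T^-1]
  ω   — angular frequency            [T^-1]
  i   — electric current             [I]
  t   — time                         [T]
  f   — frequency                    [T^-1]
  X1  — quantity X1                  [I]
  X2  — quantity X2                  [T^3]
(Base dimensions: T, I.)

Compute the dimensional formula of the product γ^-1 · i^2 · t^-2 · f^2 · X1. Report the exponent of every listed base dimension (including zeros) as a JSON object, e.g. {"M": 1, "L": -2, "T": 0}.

Exponent matrix [T,I] × [γ,ω,i,t,f,X1,X2]:
  T: [-1 -1  0  1 -1  0  3]
  I: [ 0  0  1  0  0  1  0]
  [T]: (-1)·-1+(2)·0+(-2)·1+(2)·-1+(1)·0 = -3
  [I]: (-1)·0+(2)·1+(-2)·0+(2)·0+(1)·1 = 3
⇒ T^-3 I^3

{"T": -3, "I": 3}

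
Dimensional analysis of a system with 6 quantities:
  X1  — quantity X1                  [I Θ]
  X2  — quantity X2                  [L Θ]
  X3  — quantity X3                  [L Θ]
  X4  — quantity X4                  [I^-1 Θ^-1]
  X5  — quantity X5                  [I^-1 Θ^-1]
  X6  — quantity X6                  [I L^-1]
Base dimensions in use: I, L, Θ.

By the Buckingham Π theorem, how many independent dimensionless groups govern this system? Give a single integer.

4

Dimensional matrix (I×L×Θ by X1×X2×X3×X4×X5×X6):
  I: [ 1  0  0 -1 -1  1]
  L: [ 0  1  1  0  0 -1]
  Θ: [ 1  1  1 -1 -1  0]
Row reduction gives pivot columns X1,X2; rank = 2
6 vars − rank 2 = 4 Π groups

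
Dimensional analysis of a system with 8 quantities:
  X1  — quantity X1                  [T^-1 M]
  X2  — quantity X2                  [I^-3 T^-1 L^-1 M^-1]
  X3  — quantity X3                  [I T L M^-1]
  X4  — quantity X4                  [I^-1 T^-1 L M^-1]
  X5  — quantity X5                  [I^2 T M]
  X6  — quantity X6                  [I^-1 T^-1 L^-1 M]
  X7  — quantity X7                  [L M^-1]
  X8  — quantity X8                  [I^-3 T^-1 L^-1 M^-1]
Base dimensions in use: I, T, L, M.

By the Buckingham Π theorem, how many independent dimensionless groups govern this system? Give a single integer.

Write exponents as rows I,T,L,M / cols X1,X2,X3,X4,X5,X6,X7,X8:
  I: [ 0 -3  1 -1  2 -1  0 -3]
  T: [-1 -1  1 -1  1 -1  0 -1]
  L: [ 0 -1  1  1  0 -1  1 -1]
  M: [ 1 -1 -1 -1  1  1 -1 -1]
RREF → pivots at {X1,X2,X3} ⇒ r = 3
8 vars − rank 3 = 5 Π groups

5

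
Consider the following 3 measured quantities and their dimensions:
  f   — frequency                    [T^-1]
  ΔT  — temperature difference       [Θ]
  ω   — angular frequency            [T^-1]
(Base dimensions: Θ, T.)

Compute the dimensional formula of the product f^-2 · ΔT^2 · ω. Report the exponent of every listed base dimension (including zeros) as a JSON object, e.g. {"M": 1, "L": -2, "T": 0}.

{"Θ": 2, "T": 1}

Exponent matrix [Θ,T] × [f,ΔT,ω]:
  Θ: [ 0  1  0]
  T: [-1  0 -1]
  [Θ]: (-2)·0+(2)·1+(1)·0 = 2
  [T]: (-2)·-1+(2)·0+(1)·-1 = 1
⇒ Θ^2 T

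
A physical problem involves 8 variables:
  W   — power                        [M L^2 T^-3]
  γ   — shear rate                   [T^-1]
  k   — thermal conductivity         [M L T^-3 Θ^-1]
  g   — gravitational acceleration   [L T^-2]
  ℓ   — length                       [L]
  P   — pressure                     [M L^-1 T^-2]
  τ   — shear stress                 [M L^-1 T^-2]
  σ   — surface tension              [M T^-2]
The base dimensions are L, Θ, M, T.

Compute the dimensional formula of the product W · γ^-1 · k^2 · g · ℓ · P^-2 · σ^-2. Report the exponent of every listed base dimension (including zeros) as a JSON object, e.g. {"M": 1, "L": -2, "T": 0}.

Write exponents as rows L,Θ,M,T / cols W,γ,k,g,ℓ,P,τ,σ:
  L: [ 2  0  1  1  1 -1 -1  0]
  Θ: [ 0  0 -1  0  0  0  0  0]
  M: [ 1  0  1  0  0  1  1  1]
  T: [-3 -1 -3 -2  0 -2 -2 -2]
  [L]: (1)·2+(-1)·0+(2)·1+(1)·1+(1)·1+(-2)·-1+(-2)·0 = 8
  [Θ]: (1)·0+(-1)·0+(2)·-1+(1)·0+(1)·0+(-2)·0+(-2)·0 = -2
  [M]: (1)·1+(-1)·0+(2)·1+(1)·0+(1)·0+(-2)·1+(-2)·1 = -1
  [T]: (1)·-3+(-1)·-1+(2)·-3+(1)·-2+(1)·0+(-2)·-2+(-2)·-2 = -2
⇒ L^8 Θ^-2 M^-1 T^-2

{"L": 8, "Θ": -2, "M": -1, "T": -2}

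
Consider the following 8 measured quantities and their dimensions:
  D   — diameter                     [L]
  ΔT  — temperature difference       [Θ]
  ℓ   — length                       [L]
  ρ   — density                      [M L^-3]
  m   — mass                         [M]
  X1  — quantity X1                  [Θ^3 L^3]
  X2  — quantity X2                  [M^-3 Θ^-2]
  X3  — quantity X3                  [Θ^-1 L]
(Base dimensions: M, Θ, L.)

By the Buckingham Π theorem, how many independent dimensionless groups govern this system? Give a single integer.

Write exponents as rows M,Θ,L / cols D,ΔT,ℓ,ρ,m,X1,X2,X3:
  M: [ 0  0  0  1  1  0 -3  0]
  Θ: [ 0  1  0  0  0  3 -2 -1]
  L: [ 1  0  1 -3  0  3  0  1]
Echelon form has 3 nonzero rows (pivots: D,ΔT,ρ)
8 vars − rank 3 = 5 Π groups

5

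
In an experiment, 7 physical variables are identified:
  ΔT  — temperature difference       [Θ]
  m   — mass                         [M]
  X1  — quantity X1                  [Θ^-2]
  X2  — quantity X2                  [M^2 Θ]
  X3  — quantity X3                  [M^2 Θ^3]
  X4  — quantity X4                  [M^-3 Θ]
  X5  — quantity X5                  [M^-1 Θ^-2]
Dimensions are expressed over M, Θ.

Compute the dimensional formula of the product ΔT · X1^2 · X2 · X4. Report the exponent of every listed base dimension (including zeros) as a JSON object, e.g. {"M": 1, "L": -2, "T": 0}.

Exponent matrix [M,Θ] × [ΔT,m,X1,X2,X3,X4,X5]:
  M: [ 0  1  0  2  2 -3 -1]
  Θ: [ 1  0 -2  1  3  1 -2]
  [M]: (1)·0+(2)·0+(1)·2+(1)·-3 = -1
  [Θ]: (1)·1+(2)·-2+(1)·1+(1)·1 = -1
⇒ M^-1 Θ^-1

{"M": -1, "Θ": -1}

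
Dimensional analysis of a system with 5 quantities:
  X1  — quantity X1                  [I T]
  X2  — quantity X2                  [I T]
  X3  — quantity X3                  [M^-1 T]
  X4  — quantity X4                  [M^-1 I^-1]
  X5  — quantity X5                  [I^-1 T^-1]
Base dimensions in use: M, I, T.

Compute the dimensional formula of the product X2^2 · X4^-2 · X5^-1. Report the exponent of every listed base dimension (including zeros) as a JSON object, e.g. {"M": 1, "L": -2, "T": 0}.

Exponent matrix [M,I,T] × [X1,X2,X3,X4,X5]:
  M: [ 0  0 -1 -1  0]
  I: [ 1  1  0 -1 -1]
  T: [ 1  1  1  0 -1]
  [M]: (2)·0+(-2)·-1+(-1)·0 = 2
  [I]: (2)·1+(-2)·-1+(-1)·-1 = 5
  [T]: (2)·1+(-2)·0+(-1)·-1 = 3
⇒ M^2 I^5 T^3

{"M": 2, "I": 5, "T": 3}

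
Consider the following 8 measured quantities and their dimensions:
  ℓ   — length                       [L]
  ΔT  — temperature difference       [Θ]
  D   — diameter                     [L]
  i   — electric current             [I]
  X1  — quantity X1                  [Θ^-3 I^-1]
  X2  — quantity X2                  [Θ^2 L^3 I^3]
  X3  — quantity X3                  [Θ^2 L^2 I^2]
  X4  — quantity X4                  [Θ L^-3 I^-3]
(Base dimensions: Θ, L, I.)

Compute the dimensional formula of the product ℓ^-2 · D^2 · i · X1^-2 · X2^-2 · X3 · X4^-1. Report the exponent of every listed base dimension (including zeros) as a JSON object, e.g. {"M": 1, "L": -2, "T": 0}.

{"Θ": 3, "L": -1, "I": 2}

Exponent matrix [Θ,L,I] × [ℓ,ΔT,D,i,X1,X2,X3,X4]:
  Θ: [ 0  1  0  0 -3  2  2  1]
  L: [ 1  0  1  0  0  3  2 -3]
  I: [ 0  0  0  1 -1  3  2 -3]
  [Θ]: (-2)·0+(2)·0+(1)·0+(-2)·-3+(-2)·2+(1)·2+(-1)·1 = 3
  [L]: (-2)·1+(2)·1+(1)·0+(-2)·0+(-2)·3+(1)·2+(-1)·-3 = -1
  [I]: (-2)·0+(2)·0+(1)·1+(-2)·-1+(-2)·3+(1)·2+(-1)·-3 = 2
⇒ Θ^3 L^-1 I^2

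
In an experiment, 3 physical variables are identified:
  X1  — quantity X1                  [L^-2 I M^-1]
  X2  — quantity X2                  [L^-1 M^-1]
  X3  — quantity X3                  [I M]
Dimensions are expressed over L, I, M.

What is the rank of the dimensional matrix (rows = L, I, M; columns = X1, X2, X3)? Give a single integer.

Dimensional matrix (L×I×M by X1×X2×X3):
  L: [-2 -1  0]
  I: [ 1  0  1]
  M: [-1 -1  1]
Row reduction gives pivot columns X1,X2; rank = 2

2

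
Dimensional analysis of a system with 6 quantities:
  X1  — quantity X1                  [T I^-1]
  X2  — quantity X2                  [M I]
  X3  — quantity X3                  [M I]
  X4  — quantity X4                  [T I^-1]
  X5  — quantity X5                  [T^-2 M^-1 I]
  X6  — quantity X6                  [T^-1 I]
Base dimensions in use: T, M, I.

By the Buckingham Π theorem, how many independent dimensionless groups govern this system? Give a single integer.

Dimensional matrix (T×M×I by X1×X2×X3×X4×X5×X6):
  T: [ 1  0  0  1 -2 -1]
  M: [ 0  1  1  0 -1  0]
  I: [-1  1  1 -1  1  1]
Row reduction gives pivot columns X1,X2; rank = 2
n=6, r=2 ⇒ 4 dimensionless groups

4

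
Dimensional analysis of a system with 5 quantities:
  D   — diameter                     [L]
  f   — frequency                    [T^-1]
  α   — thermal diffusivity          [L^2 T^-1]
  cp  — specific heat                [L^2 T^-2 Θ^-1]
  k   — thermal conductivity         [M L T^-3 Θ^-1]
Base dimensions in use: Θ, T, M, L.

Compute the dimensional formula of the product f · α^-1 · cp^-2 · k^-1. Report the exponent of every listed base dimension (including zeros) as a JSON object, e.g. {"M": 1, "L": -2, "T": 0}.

{"Θ": 3, "T": 7, "M": -1, "L": -7}

Write exponents as rows Θ,T,M,L / cols D,f,α,cp,k:
  Θ: [ 0  0  0 -1 -1]
  T: [ 0 -1 -1 -2 -3]
  M: [ 0  0  0  0  1]
  L: [ 1  0  2  2  1]
  [Θ]: (1)·0+(-1)·0+(-2)·-1+(-1)·-1 = 3
  [T]: (1)·-1+(-1)·-1+(-2)·-2+(-1)·-3 = 7
  [M]: (1)·0+(-1)·0+(-2)·0+(-1)·1 = -1
  [L]: (1)·0+(-1)·2+(-2)·2+(-1)·1 = -7
⇒ Θ^3 T^7 M^-1 L^-7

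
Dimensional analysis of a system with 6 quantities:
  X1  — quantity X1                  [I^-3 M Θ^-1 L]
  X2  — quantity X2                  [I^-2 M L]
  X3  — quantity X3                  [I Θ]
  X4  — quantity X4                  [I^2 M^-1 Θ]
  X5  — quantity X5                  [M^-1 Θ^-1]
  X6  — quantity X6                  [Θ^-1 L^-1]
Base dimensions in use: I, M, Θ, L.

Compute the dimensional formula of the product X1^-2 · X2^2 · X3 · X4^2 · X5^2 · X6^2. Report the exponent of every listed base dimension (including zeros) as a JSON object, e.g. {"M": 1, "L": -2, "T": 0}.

{"I": 7, "M": -4, "Θ": 1, "L": -2}

Write exponents as rows I,M,Θ,L / cols X1,X2,X3,X4,X5,X6:
  I: [-3 -2  1  2  0  0]
  M: [ 1  1  0 -1 -1  0]
  Θ: [-1  0  1  1 -1 -1]
  L: [ 1  1  0  0  0 -1]
  [I]: (-2)·-3+(2)·-2+(1)·1+(2)·2+(2)·0+(2)·0 = 7
  [M]: (-2)·1+(2)·1+(1)·0+(2)·-1+(2)·-1+(2)·0 = -4
  [Θ]: (-2)·-1+(2)·0+(1)·1+(2)·1+(2)·-1+(2)·-1 = 1
  [L]: (-2)·1+(2)·1+(1)·0+(2)·0+(2)·0+(2)·-1 = -2
⇒ I^7 M^-4 Θ L^-2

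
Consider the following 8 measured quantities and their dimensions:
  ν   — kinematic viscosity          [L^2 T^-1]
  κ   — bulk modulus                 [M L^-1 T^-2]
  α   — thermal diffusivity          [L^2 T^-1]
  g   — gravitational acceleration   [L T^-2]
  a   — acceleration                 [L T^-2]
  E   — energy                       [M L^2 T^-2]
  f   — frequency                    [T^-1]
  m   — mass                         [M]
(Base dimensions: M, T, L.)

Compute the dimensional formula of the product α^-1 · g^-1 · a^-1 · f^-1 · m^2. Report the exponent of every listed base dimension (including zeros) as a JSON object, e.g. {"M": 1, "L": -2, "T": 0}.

Write exponents as rows M,T,L / cols ν,κ,α,g,a,E,f,m:
  M: [ 0  1  0  0  0  1  0  1]
  T: [-1 -2 -1 -2 -2 -2 -1  0]
  L: [ 2 -1  2  1  1  2  0  0]
  [M]: (-1)·0+(-1)·0+(-1)·0+(-1)·0+(2)·1 = 2
  [T]: (-1)·-1+(-1)·-2+(-1)·-2+(-1)·-1+(2)·0 = 6
  [L]: (-1)·2+(-1)·1+(-1)·1+(-1)·0+(2)·0 = -4
⇒ M^2 T^6 L^-4

{"M": 2, "T": 6, "L": -4}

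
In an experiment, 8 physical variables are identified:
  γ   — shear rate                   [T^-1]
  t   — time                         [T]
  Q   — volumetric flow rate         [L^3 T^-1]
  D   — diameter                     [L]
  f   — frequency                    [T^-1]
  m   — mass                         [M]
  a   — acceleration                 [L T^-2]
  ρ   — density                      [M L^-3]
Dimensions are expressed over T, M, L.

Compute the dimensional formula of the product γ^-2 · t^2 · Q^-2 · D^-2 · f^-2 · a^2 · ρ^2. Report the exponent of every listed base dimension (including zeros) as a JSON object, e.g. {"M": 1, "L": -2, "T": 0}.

Dimensional matrix (T×M×L by γ×t×Q×D×f×m×a×ρ):
  T: [-1  1 -1  0 -1  0 -2  0]
  M: [ 0  0  0  0  0  1  0  1]
  L: [ 0  0  3  1  0  0  1 -3]
  [T]: (-2)·-1+(2)·1+(-2)·-1+(-2)·0+(-2)·-1+(2)·-2+(2)·0 = 4
  [M]: (-2)·0+(2)·0+(-2)·0+(-2)·0+(-2)·0+(2)·0+(2)·1 = 2
  [L]: (-2)·0+(2)·0+(-2)·3+(-2)·1+(-2)·0+(2)·1+(2)·-3 = -12
⇒ T^4 M^2 L^-12

{"T": 4, "M": 2, "L": -12}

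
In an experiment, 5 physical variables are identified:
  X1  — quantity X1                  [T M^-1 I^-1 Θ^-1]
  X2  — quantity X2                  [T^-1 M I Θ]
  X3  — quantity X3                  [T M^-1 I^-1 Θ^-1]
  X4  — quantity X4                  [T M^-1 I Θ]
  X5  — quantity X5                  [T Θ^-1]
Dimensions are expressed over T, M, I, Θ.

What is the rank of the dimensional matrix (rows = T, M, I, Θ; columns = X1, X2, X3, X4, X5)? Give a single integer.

Dimensional matrix (T×M×I×Θ by X1×X2×X3×X4×X5):
  T: [ 1 -1  1  1  1]
  M: [-1  1 -1 -1  0]
  I: [-1  1 -1  1  0]
  Θ: [-1  1 -1  1 -1]
Row reduction gives pivot columns X1,X4,X5; rank = 3

3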